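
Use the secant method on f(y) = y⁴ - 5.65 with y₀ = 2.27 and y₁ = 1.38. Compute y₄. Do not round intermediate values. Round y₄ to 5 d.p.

1.54048

f(y_0) = 20.902378, f(y_1) = -2.023261
y_2 = 1.380000 - (-2.023261)·(1.380000 - 2.270000)/(-2.023261 - (20.902378)) = 1.458545; f(y_2) = -1.124363
y_3 = 1.458545 - (-1.124363)·(1.458545 - 1.380000)/(-1.124363 - (-2.023261)) = 1.556792; f(y_3) = 0.223839
y_4 = 1.556792 - (0.223839)·(1.556792 - 1.458545)/(0.223839 - (-1.124363)) = 1.540480; f(y_4) = -0.018497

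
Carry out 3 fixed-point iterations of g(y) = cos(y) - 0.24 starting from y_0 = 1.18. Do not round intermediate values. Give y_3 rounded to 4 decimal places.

y_1 = g(1.180000) = 0.140925
y_2 = g(0.140925) = 0.750087
y_3 = g(0.750087) = 0.491630

0.4916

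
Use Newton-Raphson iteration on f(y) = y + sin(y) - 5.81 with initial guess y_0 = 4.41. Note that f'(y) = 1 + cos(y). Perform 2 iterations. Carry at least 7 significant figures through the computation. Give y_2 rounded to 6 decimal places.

5.059193

Newton update: y ← y − f(y)/f'(y).
y_0 = 4.410000: f = -2.354628, f' = 0.702198 → y_1 = 4.410000 - (-2.354628)/(0.702198) = 7.763223
y_1 = 7.763223: f = 2.949107, f' = 1.090634 → y_2 = 7.763223 - (2.949107)/(1.090634) = 5.059193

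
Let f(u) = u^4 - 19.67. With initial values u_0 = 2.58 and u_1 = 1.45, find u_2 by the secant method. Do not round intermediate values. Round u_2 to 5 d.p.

1.88202

f(u_0) = 24.637661, f(u_1) = -15.249494
u_2 = 1.450000 - (-15.249494)·(1.450000 - 2.580000)/(-15.249494 - (24.637661)) = 1.882017; f(u_2) = -7.124322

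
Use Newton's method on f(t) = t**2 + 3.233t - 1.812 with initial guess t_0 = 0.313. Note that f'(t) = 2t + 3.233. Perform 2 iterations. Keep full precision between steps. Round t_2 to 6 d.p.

Newton update: t ← t − f(t)/f'(t).
t_0 = 0.313000: f = -0.702102, f' = 3.859000 → t_1 = 0.313000 - (-0.702102)/(3.859000) = 0.494939
t_1 = 0.494939: f = 0.033102, f' = 4.222878 → t_2 = 0.494939 - (0.033102)/(4.222878) = 0.487100

0.487100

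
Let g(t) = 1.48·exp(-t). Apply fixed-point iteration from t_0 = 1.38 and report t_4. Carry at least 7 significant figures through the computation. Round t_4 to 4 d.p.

0.8679

t_1 = g(1.380000) = 0.372336
t_2 = g(0.372336) = 1.019901
t_3 = g(1.019901) = 0.533733
t_4 = g(0.533733) = 0.867889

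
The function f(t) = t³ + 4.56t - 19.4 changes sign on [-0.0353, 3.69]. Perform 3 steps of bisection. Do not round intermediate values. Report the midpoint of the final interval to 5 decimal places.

f(-0.035300) = -19.561012, f(3.690000) = 47.669809 (opposite signs)
step 1: m = 1.827350, f(m) = -4.965382 < 0 → root in [1.827350, 3.690000]
step 2: m = 2.758675, f(m) = 14.173869 > 0 → root in [1.827350, 2.758675]
step 3: m = 2.293013, f(m) = 3.112582 > 0 → root in [1.827350, 2.293013]
Midpoint of [1.827350, 2.293013] = 2.060181

2.06018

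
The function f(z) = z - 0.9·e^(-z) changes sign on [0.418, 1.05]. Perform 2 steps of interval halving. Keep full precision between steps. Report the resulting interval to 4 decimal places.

[0.4180, 0.5760]

f(0.418000) = -0.174526, f(1.050000) = 0.735056 (opposite signs)
step 1: m = 0.734000, f(m) = 0.302013 > 0 → root in [0.418000, 0.734000]
step 2: m = 0.576000, f(m) = 0.070072 > 0 → root in [0.418000, 0.576000]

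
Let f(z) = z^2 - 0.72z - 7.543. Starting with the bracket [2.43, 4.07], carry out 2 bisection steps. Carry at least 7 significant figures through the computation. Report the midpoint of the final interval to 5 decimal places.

3.04500

f(2.430000) = -3.387700, f(4.070000) = 6.091500 (opposite signs)
step 1: m = 3.250000, f(m) = 0.679500 > 0 → root in [2.430000, 3.250000]
step 2: m = 2.840000, f(m) = -1.522200 < 0 → root in [2.840000, 3.250000]
Midpoint of [2.840000, 3.250000] = 3.045000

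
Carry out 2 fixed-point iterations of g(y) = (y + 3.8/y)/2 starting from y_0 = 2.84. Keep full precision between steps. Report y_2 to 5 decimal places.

y_1 = g(2.840000) = 2.089014
y_2 = g(2.089014) = 1.954027

1.95403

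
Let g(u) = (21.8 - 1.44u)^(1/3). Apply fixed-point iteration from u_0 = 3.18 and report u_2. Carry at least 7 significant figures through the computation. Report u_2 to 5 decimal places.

u_1 = g(3.180000) = 2.582366
u_2 = g(2.582366) = 2.624686

2.62469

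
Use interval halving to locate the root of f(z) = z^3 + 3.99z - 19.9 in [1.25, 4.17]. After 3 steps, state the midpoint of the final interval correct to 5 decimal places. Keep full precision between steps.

2.16250

f(1.250000) = -12.959375, f(4.170000) = 69.250013 (opposite signs)
step 1: m = 2.710000, f(m) = 10.815411 > 0 → root in [1.250000, 2.710000]
step 2: m = 1.980000, f(m) = -4.237408 < 0 → root in [1.980000, 2.710000]
step 3: m = 2.345000, f(m) = 2.351764 > 0 → root in [1.980000, 2.345000]
Midpoint of [1.980000, 2.345000] = 2.162500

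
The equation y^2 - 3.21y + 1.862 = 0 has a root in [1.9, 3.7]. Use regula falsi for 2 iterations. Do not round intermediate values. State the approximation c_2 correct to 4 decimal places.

2.3144

f(1.900000) = -0.627000, f(3.700000) = 3.675000
step 1: c = 2.162343, f(c) = -0.403394 < 0 → new bracket [2.162343, 3.700000]
step 2: c = 2.314433, f(c) = -0.210730 < 0 → new bracket [2.314433, 3.700000]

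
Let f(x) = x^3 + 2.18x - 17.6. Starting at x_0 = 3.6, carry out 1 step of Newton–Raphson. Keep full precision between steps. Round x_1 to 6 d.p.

2.701218

f'(x) = 3x^2 + 2.18
x_0 = 3.600000: f = 36.904000, f' = 41.060000 → x_1 = 3.600000 - (36.904000)/(41.060000) = 2.701218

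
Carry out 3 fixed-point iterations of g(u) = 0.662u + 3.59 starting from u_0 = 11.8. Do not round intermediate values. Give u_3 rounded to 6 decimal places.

u_1 = g(11.800000) = 11.401600
u_2 = g(11.401600) = 11.137859
u_3 = g(11.137859) = 10.963263

10.963263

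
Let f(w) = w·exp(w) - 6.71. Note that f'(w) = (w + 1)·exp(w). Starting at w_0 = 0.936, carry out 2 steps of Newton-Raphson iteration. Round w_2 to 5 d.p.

1.55729

w_0 = 0.936000: f = -4.323423, f' = 4.936339 → w_1 = 0.936000 - (-4.323423)/(4.936339) = 1.811836
w_1 = 1.811836: f = 4.381471, f' = 17.213147 → w_2 = 1.811836 - (4.381471)/(17.213147) = 1.557294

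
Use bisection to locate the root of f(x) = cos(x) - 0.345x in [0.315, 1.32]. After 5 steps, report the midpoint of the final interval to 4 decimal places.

1.1473

f(0.315000) = 0.842121, f(1.320000) = -0.207225 (opposite signs)
step 1: m = 0.817500, f(m) = 0.402009 > 0 → root in [0.817500, 1.320000]
step 2: m = 1.068750, f(m) = 0.112502 > 0 → root in [1.068750, 1.320000]
step 3: m = 1.194375, f(m) = -0.044465 < 0 → root in [1.068750, 1.194375]
step 4: m = 1.131563, f(m) = 0.034857 > 0 → root in [1.131563, 1.194375]
step 5: m = 1.162969, f(m) = -0.004608 < 0 → root in [1.131563, 1.162969]
Midpoint of [1.131563, 1.162969] = 1.147266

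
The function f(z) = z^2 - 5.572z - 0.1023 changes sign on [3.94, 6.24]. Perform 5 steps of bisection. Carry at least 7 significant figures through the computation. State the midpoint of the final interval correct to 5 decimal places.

f(3.940000) = -6.532380, f(6.240000) = 4.066020 (opposite signs)
step 1: m = 5.090000, f(m) = -2.555680 < 0 → root in [5.090000, 6.240000]
step 2: m = 5.665000, f(m) = 0.424545 > 0 → root in [5.090000, 5.665000]
step 3: m = 5.377500, f(m) = -1.148224 < 0 → root in [5.377500, 5.665000]
step 4: m = 5.521250, f(m) = -0.382503 < 0 → root in [5.521250, 5.665000]
step 5: m = 5.593125, f(m) = 0.015855 > 0 → root in [5.521250, 5.593125]
Midpoint of [5.521250, 5.593125] = 5.557188

5.55719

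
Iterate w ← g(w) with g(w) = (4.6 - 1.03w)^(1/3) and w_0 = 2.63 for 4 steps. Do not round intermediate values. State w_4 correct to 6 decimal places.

w_1 = g(2.630000) = 1.236625
w_2 = g(1.236625) = 1.492747
w_3 = g(1.492747) = 1.452192
w_4 = g(1.452192) = 1.458765

1.458765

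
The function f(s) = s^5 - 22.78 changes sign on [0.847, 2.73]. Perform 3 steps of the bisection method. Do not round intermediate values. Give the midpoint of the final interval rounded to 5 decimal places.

f(0.847000) = -22.344070, f(2.730000) = 128.859811 (opposite signs)
step 1: m = 1.788500, f(m) = -4.480268 < 0 → root in [1.788500, 2.730000]
step 2: m = 2.259250, f(m) = 36.080162 > 0 → root in [1.788500, 2.259250]
step 3: m = 2.023875, f(m) = 11.176149 > 0 → root in [1.788500, 2.023875]
Midpoint of [1.788500, 2.023875] = 1.906187

1.90619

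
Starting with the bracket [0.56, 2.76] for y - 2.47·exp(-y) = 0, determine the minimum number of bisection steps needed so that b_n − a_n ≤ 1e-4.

15

Initial width b − a = 2.76 − 0.56 = 2.200000.
After n steps the width is (b−a)/2^n; need (b−a)/2^n ≤ 1e-4.
So n ≥ log₂(2.200000/1e-4) = log₂(22000.0000) ≈ 14.4252.
Hence n = 15.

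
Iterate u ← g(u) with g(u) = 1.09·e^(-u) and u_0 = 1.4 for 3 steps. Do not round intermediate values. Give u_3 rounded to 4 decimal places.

0.4738

u_1 = g(1.400000) = 0.268791
u_2 = g(0.268791) = 0.833091
u_3 = g(0.833091) = 0.473827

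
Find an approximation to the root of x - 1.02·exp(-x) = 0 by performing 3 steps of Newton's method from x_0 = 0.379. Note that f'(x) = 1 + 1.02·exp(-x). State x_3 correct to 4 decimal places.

0.5743

x_0 = 0.379000: f = -0.319237, f' = 1.698237 → x_1 = 0.379000 - (-0.319237)/(1.698237) = 0.566981
x_1 = 0.566981: f = -0.011599, f' = 1.578580 → x_2 = 0.566981 - (-0.011599)/(1.578580) = 0.574329
x_2 = 0.574329: f = -0.000016, f' = 1.574344 → x_3 = 0.574329 - (-0.000016)/(1.574344) = 0.574339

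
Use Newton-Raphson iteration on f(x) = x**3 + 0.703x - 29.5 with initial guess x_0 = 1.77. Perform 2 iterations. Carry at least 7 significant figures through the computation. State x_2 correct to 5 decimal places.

f'(x) = 3x**2 + 0.703
x_0 = 1.770000: f = -22.710457, f' = 10.101700 → x_1 = 1.770000 - (-22.710457)/(10.101700) = 4.018182
x_1 = 4.018182: f = 38.201476, f' = 49.140352 → x_2 = 4.018182 - (38.201476)/(49.140352) = 3.240786

3.24079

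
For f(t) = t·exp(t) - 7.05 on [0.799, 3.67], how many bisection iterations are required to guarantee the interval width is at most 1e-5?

Initial width b − a = 3.67 − 0.799 = 2.871000.
After n steps the width is (b−a)/2^n; need (b−a)/2^n ≤ 1e-5.
So n ≥ log₂(2.871000/1e-5) = log₂(287100.0000) ≈ 18.1312.
Hence n = 19.

19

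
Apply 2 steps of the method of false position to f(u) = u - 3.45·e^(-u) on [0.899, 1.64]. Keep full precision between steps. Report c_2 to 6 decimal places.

1.124459

f(0.899000) = -0.505069, f(1.640000) = 0.970769
step 1: c = 1.152589, f(c) = 0.063016 > 0 → new bracket [0.899000, 1.152589]
step 2: c = 1.124459, f(c) = 0.003801 > 0 → new bracket [0.899000, 1.124459]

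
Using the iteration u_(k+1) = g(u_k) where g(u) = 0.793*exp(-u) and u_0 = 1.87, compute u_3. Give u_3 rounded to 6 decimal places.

u_1 = g(1.870000) = 0.122220
u_2 = g(0.122220) = 0.701768
u_3 = g(0.701768) = 0.393096

0.393096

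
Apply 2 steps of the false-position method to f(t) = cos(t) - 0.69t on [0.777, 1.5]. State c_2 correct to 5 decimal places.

0.89946

False-position update: c = (a·f(b) − b·f(a))/(f(b) − f(a)); replace the endpoint whose sign matches f(c).
f(0.777000) = 0.176890, f(1.500000) = -0.964263
step 1: c = 0.889072, f(c) = 0.016673 > 0 → new bracket [0.889072, 1.500000]
step 2: c = 0.899456, f(c) = 0.001411 > 0 → new bracket [0.899456, 1.500000]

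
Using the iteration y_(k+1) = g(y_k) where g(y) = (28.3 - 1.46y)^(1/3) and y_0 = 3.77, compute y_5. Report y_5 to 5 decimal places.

2.88785

y_1 = g(3.770000) = 2.835426
y_2 = g(2.835426) = 2.890906
y_3 = g(2.890906) = 2.887672
y_4 = g(2.887672) = 2.887860
y_5 = g(2.887860) = 2.887849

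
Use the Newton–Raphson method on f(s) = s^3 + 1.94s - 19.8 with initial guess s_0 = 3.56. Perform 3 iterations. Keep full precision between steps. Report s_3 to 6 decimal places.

2.467237

f'(s) = 3s^2 + 1.94
s_0 = 3.560000: f = 32.224416, f' = 39.960800 → s_1 = 3.560000 - (32.224416)/(39.960800) = 2.753599
s_1 = 2.753599: f = 6.420624, f' = 24.686928 → s_2 = 2.753599 - (6.420624)/(24.686928) = 2.493517
s_2 = 2.493517: f = 0.541189, f' = 20.592887 → s_3 = 2.493517 - (0.541189)/(20.592887) = 2.467237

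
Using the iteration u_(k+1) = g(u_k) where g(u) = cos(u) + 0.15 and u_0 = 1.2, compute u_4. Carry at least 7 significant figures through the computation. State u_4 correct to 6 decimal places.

u_1 = g(1.200000) = 0.512358
u_2 = g(0.512358) = 1.021591
u_3 = g(1.021591) = 0.672010
u_4 = g(0.672010) = 0.932572

0.932572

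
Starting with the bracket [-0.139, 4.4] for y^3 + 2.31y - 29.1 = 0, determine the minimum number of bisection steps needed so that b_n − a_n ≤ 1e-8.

29

Initial width b − a = 4.4 − -0.139 = 4.539000.
After n steps the width is (b−a)/2^n; need (b−a)/2^n ≤ 1e-8.
So n ≥ log₂(4.539000/1e-8) = log₂(453900000.0000) ≈ 28.7578.
Hence n = 29.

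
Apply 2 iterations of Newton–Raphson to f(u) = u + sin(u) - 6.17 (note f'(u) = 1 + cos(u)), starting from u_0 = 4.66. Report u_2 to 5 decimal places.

5.99698

Newton update: u ← u − f(u)/f'(u).
u_0 = 4.660000: f = -2.508628, f' = 0.947635 → u_1 = 4.660000 - (-2.508628)/(0.947635) = 7.307251
u_1 = 7.307251: f = 1.991480, f' = 1.519897 → u_2 = 7.307251 - (1.991480)/(1.519897) = 5.996978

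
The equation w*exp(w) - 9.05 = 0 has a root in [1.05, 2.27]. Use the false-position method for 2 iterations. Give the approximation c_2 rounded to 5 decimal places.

1.59484

f(1.050000) = -6.049466, f(2.270000) = 12.922240
step 1: c = 1.439019, f(c) = -2.982297 < 0 → new bracket [1.439019, 2.270000]
step 2: c = 1.594838, f(c) = -1.191387 < 0 → new bracket [1.594838, 2.270000]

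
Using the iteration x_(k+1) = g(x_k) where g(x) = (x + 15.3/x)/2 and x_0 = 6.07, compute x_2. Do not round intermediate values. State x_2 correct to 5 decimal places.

x_1 = g(6.070000) = 4.295297
x_2 = g(4.295297) = 3.928666

3.92867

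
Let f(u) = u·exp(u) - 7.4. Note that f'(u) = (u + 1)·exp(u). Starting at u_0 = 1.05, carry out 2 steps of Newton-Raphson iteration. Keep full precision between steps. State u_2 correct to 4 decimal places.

1.5943

u_0 = 1.050000: f = -4.399466, f' = 5.858185 → u_1 = 1.050000 - (-4.399466)/(5.858185) = 1.800995
u_1 = 1.800995: f = 3.506228, f' = 16.961896 → u_2 = 1.800995 - (3.506228)/(16.961896) = 1.594283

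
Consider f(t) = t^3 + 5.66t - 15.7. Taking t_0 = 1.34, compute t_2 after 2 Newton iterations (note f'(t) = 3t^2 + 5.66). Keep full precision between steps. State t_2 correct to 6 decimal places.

Newton update: t ← t − f(t)/f'(t).
t_0 = 1.340000: f = -5.709496, f' = 11.046800 → t_1 = 1.340000 - (-5.709496)/(11.046800) = 1.856846
t_1 = 1.856846: f = 1.211927, f' = 16.003633 → t_2 = 1.856846 - (1.211927)/(16.003633) = 1.781118

1.781118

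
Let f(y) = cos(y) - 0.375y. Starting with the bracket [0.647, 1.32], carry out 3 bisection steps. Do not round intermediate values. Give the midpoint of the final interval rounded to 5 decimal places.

f(0.647000) = 0.555271, f(1.320000) = -0.246825 (opposite signs)
step 1: m = 0.983500, f(m) = 0.185300 > 0 → root in [0.983500, 1.320000]
step 2: m = 1.151750, f(m) = -0.025017 < 0 → root in [0.983500, 1.151750]
step 3: m = 1.067625, f(m) = 0.081847 > 0 → root in [1.067625, 1.151750]
Midpoint of [1.067625, 1.151750] = 1.109688

1.10969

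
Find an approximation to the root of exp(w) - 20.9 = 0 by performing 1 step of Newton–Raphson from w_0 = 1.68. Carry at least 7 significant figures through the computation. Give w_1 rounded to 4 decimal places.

f'(w) = exp(w)
w_0 = 1.680000: f = -15.534444, f' = 5.365556 → w_1 = 1.680000 - (-15.534444)/(5.365556) = 4.575216

4.5752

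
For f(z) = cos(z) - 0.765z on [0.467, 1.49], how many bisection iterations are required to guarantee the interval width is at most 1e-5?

Initial width b − a = 1.49 − 0.467 = 1.023000.
After n steps the width is (b−a)/2^n; need (b−a)/2^n ≤ 1e-5.
So n ≥ log₂(1.023000/1e-5) = log₂(102300.0000) ≈ 16.6424.
Hence n = 17.

17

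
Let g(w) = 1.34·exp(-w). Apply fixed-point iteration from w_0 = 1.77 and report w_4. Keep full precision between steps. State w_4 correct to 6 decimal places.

w_1 = g(1.770000) = 0.228246
w_2 = g(0.228246) = 1.066544
w_3 = g(1.066544) = 0.461223
w_4 = g(0.461223) = 0.844886

0.844886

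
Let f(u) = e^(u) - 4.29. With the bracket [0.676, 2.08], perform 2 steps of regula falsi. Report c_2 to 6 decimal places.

1.387071

f(0.676000) = -2.324002, f(2.080000) = 3.714469
step 1: c = 1.216352, f(c) = -0.915147 < 0 → new bracket [1.216352, 2.080000]
step 2: c = 1.387071, f(c) = -0.286892 < 0 → new bracket [1.387071, 2.080000]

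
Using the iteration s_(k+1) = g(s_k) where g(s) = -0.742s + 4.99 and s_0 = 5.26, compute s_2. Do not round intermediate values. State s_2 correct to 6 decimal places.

s_1 = g(5.260000) = 1.087080
s_2 = g(1.087080) = 4.183387

4.183387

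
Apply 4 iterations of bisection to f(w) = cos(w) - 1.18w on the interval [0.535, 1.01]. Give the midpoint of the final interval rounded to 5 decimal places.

0.66859

f(0.535000) = 0.228969, f(1.010000) = -0.659939 (opposite signs)
step 1: m = 0.772500, f(m) = -0.195382 < 0 → root in [0.535000, 0.772500]
step 2: m = 0.653750, f(m) = 0.022384 > 0 → root in [0.653750, 0.772500]
step 3: m = 0.713125, f(m) = -0.085166 < 0 → root in [0.653750, 0.713125]
step 4: m = 0.683438, f(m) = -0.031050 < 0 → root in [0.653750, 0.683438]
Midpoint of [0.653750, 0.683438] = 0.668594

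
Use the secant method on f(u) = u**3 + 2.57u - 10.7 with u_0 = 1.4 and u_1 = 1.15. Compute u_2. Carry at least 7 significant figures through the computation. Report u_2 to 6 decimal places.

1.983987

f(u_0) = -4.358000, f(u_1) = -6.223625
u_2 = 1.150000 - (-6.223625)·(1.150000 - 1.400000)/(-6.223625 - (-4.358000)) = 1.983987; f(u_2) = 2.208219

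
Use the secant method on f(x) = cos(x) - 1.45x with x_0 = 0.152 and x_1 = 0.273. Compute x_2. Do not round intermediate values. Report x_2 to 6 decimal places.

0.614477

f(x_0) = 0.768070, f(x_1) = 0.567116
x_2 = 0.273000 - (0.567116)·(0.273000 - 0.152000)/(0.567116 - (0.768070)) = 0.614477; f(x_2) = -0.073916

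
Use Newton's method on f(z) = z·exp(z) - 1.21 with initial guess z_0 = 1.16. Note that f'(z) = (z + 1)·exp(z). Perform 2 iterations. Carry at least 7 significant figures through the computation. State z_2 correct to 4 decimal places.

Newton update: z ← z − f(z)/f'(z).
z_0 = 1.160000: f = 2.490323, f' = 6.890256 → z_1 = 1.160000 - (2.490323)/(6.890256) = 0.798573
z_1 = 0.798573: f = 0.564724, f' = 3.997092 → z_2 = 0.798573 - (0.564724)/(3.997092) = 0.657290

0.6573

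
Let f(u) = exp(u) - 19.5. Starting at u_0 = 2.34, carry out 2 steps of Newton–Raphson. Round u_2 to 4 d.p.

Newton update: u ← u − f(u)/f'(u).
f'(u) = exp(u)
u_0 = 2.340000: f = -9.118763, f' = 10.381237 → u_1 = 2.340000 - (-9.118763)/(10.381237) = 3.218389
u_1 = 3.218389: f = 5.487831, f' = 24.987831 → u_2 = 3.218389 - (5.487831)/(24.987831) = 2.998769

2.9988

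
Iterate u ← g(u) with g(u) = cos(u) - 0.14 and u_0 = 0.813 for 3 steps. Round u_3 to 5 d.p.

0.61580

u_1 = g(0.813000) = 0.547322
u_2 = g(0.547322) = 0.713921
u_3 = g(0.713921) = 0.615800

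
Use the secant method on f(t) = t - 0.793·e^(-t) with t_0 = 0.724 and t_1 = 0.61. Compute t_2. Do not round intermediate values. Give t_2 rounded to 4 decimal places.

0.4827

f(t_0) = 0.339546, f(t_1) = 0.179123
t_2 = 0.610000 - (0.179123)·(0.610000 - 0.724000)/(0.179123 - (0.339546)) = 0.482712; f(t_2) = -0.006654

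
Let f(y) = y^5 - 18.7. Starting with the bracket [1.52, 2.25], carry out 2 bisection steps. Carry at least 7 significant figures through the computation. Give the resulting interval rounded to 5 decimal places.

f(1.520000) = -10.586319, f(2.250000) = 38.965039 (opposite signs)
step 1: m = 1.885000, f(m) = 5.098894 > 0 → root in [1.520000, 1.885000]
step 2: m = 1.702500, f(m) = -4.396721 < 0 → root in [1.702500, 1.885000]

[1.70250, 1.88500]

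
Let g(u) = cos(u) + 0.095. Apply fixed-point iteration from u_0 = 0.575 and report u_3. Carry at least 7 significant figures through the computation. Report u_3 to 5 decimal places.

u_1 = g(0.575000) = 0.934192
u_2 = g(0.934192) = 0.689468
u_3 = g(0.689468) = 0.866584

0.86658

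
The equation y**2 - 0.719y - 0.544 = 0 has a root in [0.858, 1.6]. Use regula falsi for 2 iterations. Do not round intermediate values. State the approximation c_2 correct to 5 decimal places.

1.16354

False-position update: c = (a·f(b) − b·f(a))/(f(b) − f(a)); replace the endpoint whose sign matches f(c).
f(0.858000) = -0.424738, f(1.600000) = 0.865600
step 1: c = 1.102243, f(c) = -0.121574 < 0 → new bracket [1.102243, 1.600000]
step 2: c = 1.163543, f(c) = -0.026755 < 0 → new bracket [1.163543, 1.600000]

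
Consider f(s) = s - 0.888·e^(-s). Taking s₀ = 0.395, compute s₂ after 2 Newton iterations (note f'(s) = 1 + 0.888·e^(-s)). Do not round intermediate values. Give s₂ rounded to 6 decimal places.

0.525196

s_0 = 0.395000: f = -0.203228, f' = 1.598228 → s_1 = 0.395000 - (-0.203228)/(1.598228) = 0.522158
s_1 = 0.522158: f = -0.004638, f' = 1.526796 → s_2 = 0.522158 - (-0.004638)/(1.526796) = 0.525196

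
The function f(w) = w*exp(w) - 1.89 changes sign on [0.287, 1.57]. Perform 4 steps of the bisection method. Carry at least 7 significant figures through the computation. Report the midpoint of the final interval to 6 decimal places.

f(0.287000) = -1.507594, f(1.570000) = 5.656438 (opposite signs)
step 1: m = 0.928500, f(m) = 0.459764 > 0 → root in [0.287000, 0.928500]
step 2: m = 0.607750, f(m) = -0.773992 < 0 → root in [0.607750, 0.928500]
step 3: m = 0.768125, f(m) = -0.234137 < 0 → root in [0.768125, 0.928500]
step 4: m = 0.848313, f(m) = 0.091405 > 0 → root in [0.768125, 0.848313]
Midpoint of [0.768125, 0.848313] = 0.808219

0.808219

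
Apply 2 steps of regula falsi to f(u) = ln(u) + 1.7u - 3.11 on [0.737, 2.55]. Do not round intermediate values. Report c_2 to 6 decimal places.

1.573583

f(0.737000) = -2.162267, f(2.550000) = 2.161093
step 1: c = 1.643746, f(c) = 0.181346 > 0 → new bracket [0.737000, 1.643746]
step 2: c = 1.573583, f(c) = 0.018447 > 0 → new bracket [0.737000, 1.573583]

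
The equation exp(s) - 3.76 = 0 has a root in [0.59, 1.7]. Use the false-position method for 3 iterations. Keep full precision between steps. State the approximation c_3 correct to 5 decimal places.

f(0.590000) = -1.956012, f(1.700000) = 1.713947
step 1: c = 1.181607, f(c) = -0.500392 < 0 → new bracket [1.181607, 1.700000]
step 2: c = 1.298752, f(c) = -0.095278 < 0 → new bracket [1.298752, 1.700000]
step 3: c = 1.319883, f(c) = -0.017016 < 0 → new bracket [1.319883, 1.700000]

1.31988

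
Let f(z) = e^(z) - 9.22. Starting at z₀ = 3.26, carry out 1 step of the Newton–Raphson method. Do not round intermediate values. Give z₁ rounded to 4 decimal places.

f'(z) = e^(z)
z_0 = 3.260000: f = 16.829537, f' = 26.049537 → z_1 = 3.260000 - (16.829537)/(26.049537) = 2.613941

2.6139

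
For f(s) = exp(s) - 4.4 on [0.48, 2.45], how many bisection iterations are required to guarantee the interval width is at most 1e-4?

15

Initial width b − a = 2.45 − 0.48 = 1.970000.
After n steps the width is (b−a)/2^n; need (b−a)/2^n ≤ 1e-4.
So n ≥ log₂(1.970000/1e-4) = log₂(19700.0000) ≈ 14.2659.
Hence n = 15.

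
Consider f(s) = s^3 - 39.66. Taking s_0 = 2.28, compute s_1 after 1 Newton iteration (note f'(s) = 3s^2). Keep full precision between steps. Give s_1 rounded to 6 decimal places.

4.063090

s_0 = 2.280000: f = -27.807648, f' = 15.595200 → s_1 = 2.280000 - (-27.807648)/(15.595200) = 4.063090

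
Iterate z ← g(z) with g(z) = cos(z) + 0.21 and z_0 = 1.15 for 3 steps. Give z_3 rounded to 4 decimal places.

0.7293

z_1 = g(1.150000) = 0.618487
z_2 = g(0.618487) = 1.024756
z_3 = g(1.024756) = 0.729307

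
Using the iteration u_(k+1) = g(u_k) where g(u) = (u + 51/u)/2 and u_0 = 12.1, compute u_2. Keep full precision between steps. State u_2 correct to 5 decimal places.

7.20470

u_1 = g(12.100000) = 8.157438
u_2 = g(8.157438) = 7.204700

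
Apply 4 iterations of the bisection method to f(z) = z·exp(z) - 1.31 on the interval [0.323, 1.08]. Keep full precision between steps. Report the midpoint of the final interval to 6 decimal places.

f(0.323000) = -0.863851, f(1.080000) = 1.870254 (opposite signs)
step 1: m = 0.701500, f(m) = 0.104768 > 0 → root in [0.323000, 0.701500]
step 2: m = 0.512250, f(m) = -0.455033 < 0 → root in [0.512250, 0.701500]
step 3: m = 0.606875, f(m) = -0.196573 < 0 → root in [0.606875, 0.701500]
step 4: m = 0.654188, f(m) = -0.051619 < 0 → root in [0.654188, 0.701500]
Midpoint of [0.654188, 0.701500] = 0.677844

0.677844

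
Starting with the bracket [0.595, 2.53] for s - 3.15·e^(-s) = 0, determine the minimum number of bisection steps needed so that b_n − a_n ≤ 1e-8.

Initial width b − a = 2.53 − 0.595 = 1.935000.
After n steps the width is (b−a)/2^n; need (b−a)/2^n ≤ 1e-8.
So n ≥ log₂(1.935000/1e-8) = log₂(193500000.0000) ≈ 27.5278.
Hence n = 28.

28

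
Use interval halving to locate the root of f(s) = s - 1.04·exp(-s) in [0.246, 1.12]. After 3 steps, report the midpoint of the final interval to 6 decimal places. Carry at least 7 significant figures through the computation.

f(0.246000) = -0.567199, f(1.120000) = 0.780669 (opposite signs)
step 1: m = 0.683000, f(m) = 0.157697 > 0 → root in [0.246000, 0.683000]
step 2: m = 0.464500, f(m) = -0.189087 < 0 → root in [0.464500, 0.683000]
step 3: m = 0.573750, f(m) = -0.012195 < 0 → root in [0.573750, 0.683000]
Midpoint of [0.573750, 0.683000] = 0.628375

0.628375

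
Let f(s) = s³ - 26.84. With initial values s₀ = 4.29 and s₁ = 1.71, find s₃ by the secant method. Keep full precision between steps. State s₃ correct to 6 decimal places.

3.356859

f(s_0) = 52.113589, f(s_1) = -21.839789
s_2 = 1.710000 - (-21.839789)·(1.710000 - 4.290000)/(-21.839789 - (52.113589)) = 2.471921; f(s_2) = -11.735584
s_3 = 2.471921 - (-11.735584)·(2.471921 - 1.710000)/(-11.735584 - (-21.839789)) = 3.356859; f(s_3) = 10.986775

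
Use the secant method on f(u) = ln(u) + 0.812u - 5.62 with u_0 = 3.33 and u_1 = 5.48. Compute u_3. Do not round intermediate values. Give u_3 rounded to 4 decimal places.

4.9510

f(u_0) = -1.713068, f(u_1) = 0.530865
u_2 = 5.480000 - (0.530865)·(5.480000 - 3.330000)/(0.530865 - (-1.713068)) = 4.971357; f(u_2) = 0.020435
u_3 = 4.971357 - (0.020435)·(4.971357 - 5.480000)/(0.020435 - (0.530865)) = 4.950994; f(u_3) = -0.000205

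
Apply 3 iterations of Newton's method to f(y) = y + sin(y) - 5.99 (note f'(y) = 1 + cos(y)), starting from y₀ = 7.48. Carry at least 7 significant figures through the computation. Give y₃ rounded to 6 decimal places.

6.136344

y_0 = 7.480000: f = 2.420880, f' = 1.365325 → y_1 = 7.480000 - (2.420880)/(1.365325) = 5.706883
y_1 = 5.706883: f = -0.828044, f' = 1.838483 → y_2 = 5.706883 - (-0.828044)/(1.838483) = 6.157278
y_2 = 6.157278: f = 0.041704, f' = 1.992084 → y_3 = 6.157278 - (0.041704)/(1.992084) = 6.136344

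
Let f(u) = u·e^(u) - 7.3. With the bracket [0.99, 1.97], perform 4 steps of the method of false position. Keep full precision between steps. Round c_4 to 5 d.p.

False-position update: c = (a·f(b) − b·f(a))/(f(b) − f(a)); replace the endpoint whose sign matches f(c).
f(0.990000) = -4.635678, f(1.970000) = 6.826233
step 1: c = 1.386353, f(c) = -1.754261 < 0 → new bracket [1.386353, 1.970000]
step 2: c = 1.505678, f(c) = -0.513591 < 0 → new bracket [1.505678, 1.970000]
step 3: c = 1.538168, f(c) = -0.138204 < 0 → new bracket [1.538168, 1.970000]
step 4: c = 1.546738, f(c) = -0.036325 < 0 → new bracket [1.546738, 1.970000]

1.54674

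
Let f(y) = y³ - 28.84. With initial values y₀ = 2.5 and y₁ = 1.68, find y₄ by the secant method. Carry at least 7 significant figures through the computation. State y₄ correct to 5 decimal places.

3.03531

f(y_0) = -13.215000, f(y_1) = -24.098368
y_2 = 1.680000 - (-24.098368)·(1.680000 - 2.500000)/(-24.098368 - (-13.215000)) = 3.495675; f(y_2) = 13.876261
y_3 = 3.495675 - (13.876261)·(3.495675 - 1.680000)/(13.876261 - (-24.098368)) = 2.832212; f(y_3) = -6.121633
y_4 = 2.832212 - (-6.121633)·(2.832212 - 3.495675)/(-6.121633 - (13.876261)) = 3.035307; f(y_4) = -0.875446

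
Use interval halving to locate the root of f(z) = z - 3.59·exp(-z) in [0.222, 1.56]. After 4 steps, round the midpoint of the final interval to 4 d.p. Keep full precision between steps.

1.1837

f(0.222000) = -2.653286, f(1.560000) = 0.805612 (opposite signs)
step 1: m = 0.891000, f(m) = -0.581781 < 0 → root in [0.891000, 1.560000]
step 2: m = 1.225500, f(m) = 0.171437 > 0 → root in [0.891000, 1.225500]
step 3: m = 1.058250, f(m) = -0.187705 < 0 → root in [1.058250, 1.225500]
step 4: m = 1.141875, f(m) = -0.004125 < 0 → root in [1.141875, 1.225500]
Midpoint of [1.141875, 1.225500] = 1.183688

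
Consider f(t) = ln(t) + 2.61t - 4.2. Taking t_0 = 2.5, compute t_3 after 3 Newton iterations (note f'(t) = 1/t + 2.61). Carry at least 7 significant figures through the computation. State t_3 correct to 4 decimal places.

Newton update: t ← t − f(t)/f'(t).
t_0 = 2.500000: f = 3.241291, f' = 3.010000 → t_1 = 2.500000 - (3.241291)/(3.010000) = 1.423159
t_1 = 1.423159: f = -0.132675, f' = 3.312662 → t_2 = 1.423159 - (-0.132675)/(3.312662) = 1.463210
t_2 = 1.463210: f = -0.000389, f' = 3.293429 → t_3 = 1.463210 - (-0.000389)/(3.293429) = 1.463328

1.4633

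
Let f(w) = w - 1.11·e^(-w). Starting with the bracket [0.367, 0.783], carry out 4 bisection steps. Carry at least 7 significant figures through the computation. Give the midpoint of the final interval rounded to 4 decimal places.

0.6140

f(0.367000) = -0.402019, f(0.783000) = 0.275694 (opposite signs)
step 1: m = 0.575000, f(m) = -0.049602 < 0 → root in [0.575000, 0.783000]
step 2: m = 0.679000, f(m) = 0.116093 > 0 → root in [0.575000, 0.679000]
step 3: m = 0.627000, f(m) = 0.034047 > 0 → root in [0.575000, 0.627000]
step 4: m = 0.601000, f(m) = -0.007572 < 0 → root in [0.601000, 0.627000]
Midpoint of [0.601000, 0.627000] = 0.614000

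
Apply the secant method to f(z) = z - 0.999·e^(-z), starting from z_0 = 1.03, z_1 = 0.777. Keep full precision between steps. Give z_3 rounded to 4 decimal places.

f(z_0) = 0.673350, f(z_1) = 0.317676
z_2 = 0.777000 - (0.317676)·(0.777000 - 1.030000)/(0.317676 - (0.673350)) = 0.551028; f(z_2) = -0.024752
z_3 = 0.551028 - (-0.024752)·(0.551028 - 0.777000)/(-0.024752 - (0.317676)) = 0.567362; f(z_3) = 0.000911

0.5674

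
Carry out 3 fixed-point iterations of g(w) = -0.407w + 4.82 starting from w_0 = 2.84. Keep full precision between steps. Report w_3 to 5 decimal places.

w_1 = g(2.840000) = 3.664120
w_2 = g(3.664120) = 3.328703
w_3 = g(3.328703) = 3.465218

3.46522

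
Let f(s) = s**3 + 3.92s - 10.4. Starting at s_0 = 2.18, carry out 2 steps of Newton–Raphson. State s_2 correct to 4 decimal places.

f'(s) = 3s**2 + 3.92
s_0 = 2.180000: f = 8.505832, f' = 18.177200 → s_1 = 2.180000 - (8.505832)/(18.177200) = 1.712060
s_1 = 1.712060: f = 1.329584, f' = 12.713452 → s_2 = 1.712060 - (1.329584)/(12.713452) = 1.607480

1.6075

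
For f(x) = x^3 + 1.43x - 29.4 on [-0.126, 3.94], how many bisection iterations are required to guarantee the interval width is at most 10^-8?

Initial width b − a = 3.94 − -0.126 = 4.066000.
After n steps the width is (b−a)/2^n; need (b−a)/2^n ≤ 10^-8.
So n ≥ log₂(4.066000/10^-8) = log₂(406600000.0000) ≈ 28.5990.
Hence n = 29.

29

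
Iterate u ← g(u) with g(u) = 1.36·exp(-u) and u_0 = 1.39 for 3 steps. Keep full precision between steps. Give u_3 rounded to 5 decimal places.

u_1 = g(1.390000) = 0.338742
u_2 = g(0.338742) = 0.969226
u_3 = g(0.969226) = 0.515952

0.51595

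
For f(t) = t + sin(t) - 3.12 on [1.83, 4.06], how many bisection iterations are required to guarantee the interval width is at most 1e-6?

22

Initial width b − a = 4.06 − 1.83 = 2.230000.
After n steps the width is (b−a)/2^n; need (b−a)/2^n ≤ 1e-6.
So n ≥ log₂(2.230000/1e-6) = log₂(2230000.0000) ≈ 21.0886.
Hence n = 22.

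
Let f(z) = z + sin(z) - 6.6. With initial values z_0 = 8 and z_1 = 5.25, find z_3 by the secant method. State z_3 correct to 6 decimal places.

Secant update: z_(k+1) = z_k − f(z_k)·(z_k − z_(k-1))/(f(z_k) − f(z_(k-1))).
f(z_0) = 2.389358, f(z_1) = -2.208934
z_2 = 5.250000 - (-2.208934)·(5.250000 - 8.000000)/(-2.208934 - (2.389358)) = 6.571049; f(z_2) = 0.254953
z_3 = 6.571049 - (0.254953)·(6.571049 - 5.250000)/(0.254953 - (-2.208934)) = 6.434352; f(z_3) = -0.015056

6.434352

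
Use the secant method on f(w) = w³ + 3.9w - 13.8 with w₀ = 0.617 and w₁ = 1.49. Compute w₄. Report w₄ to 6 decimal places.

1.864178

Secant update: w_(k+1) = w_k − f(w_k)·(w_k − w_(k-1))/(f(w_k) − f(w_(k-1))).
f(w_0) = -11.158815, f(w_1) = -4.681051
w_2 = 1.490000 - (-4.681051)·(1.490000 - 0.617000)/(-4.681051 - (-11.158815)) = 2.120859; f(w_2) = 4.011070
w_3 = 2.120859 - (4.011070)·(2.120859 - 1.490000)/(4.011070 - (-4.681051)) = 1.829743; f(w_3) = -0.538101
w_4 = 1.829743 - (-0.538101)·(1.829743 - 2.120859)/(-0.538101 - (4.011070)) = 1.864178; f(w_4) = -0.051396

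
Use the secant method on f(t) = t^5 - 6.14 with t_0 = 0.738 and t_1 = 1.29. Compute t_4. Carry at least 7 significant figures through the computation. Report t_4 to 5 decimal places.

1.42122

f(t_0) = -5.921082, f(t_1) = -2.567695
t_2 = 1.290000 - (-2.567695)·(1.290000 - 0.738000)/(-2.567695 - (-5.921082)) = 1.712667; f(t_2) = 8.595512
t_3 = 1.712667 - (8.595512)·(1.712667 - 1.290000)/(8.595512 - (-2.567695)) = 1.387219; f(t_3) = -1.002807
t_4 = 1.387219 - (-1.002807)·(1.387219 - 1.712667)/(-1.002807 - (8.595512)) = 1.421221; f(t_4) = -0.341593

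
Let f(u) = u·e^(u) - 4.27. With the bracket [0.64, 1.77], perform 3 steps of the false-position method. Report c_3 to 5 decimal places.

1.21248

f(0.640000) = -3.056252, f(1.770000) = 6.121410
step 1: c = 1.016301, f(c) = -1.462005 < 0 → new bracket [1.016301, 1.770000]
step 2: c = 1.161607, f(c) = -0.558595 < 0 → new bracket [1.161607, 1.770000]
step 3: c = 1.212482, f(c) = -0.193859 < 0 → new bracket [1.212482, 1.770000]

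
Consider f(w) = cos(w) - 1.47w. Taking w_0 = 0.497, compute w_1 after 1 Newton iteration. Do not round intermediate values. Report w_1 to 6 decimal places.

Newton update: w ← w − f(w)/f'(w).
f'(w) = -sin(w) - 1.47
w_0 = 0.497000: f = 0.148427, f' = -1.946791 → w_1 = 0.497000 - (0.148427)/(-1.946791) = 0.573242

0.573242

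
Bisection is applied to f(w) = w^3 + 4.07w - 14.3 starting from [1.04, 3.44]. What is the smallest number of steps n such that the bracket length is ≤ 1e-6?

Initial width b − a = 3.44 − 1.04 = 2.400000.
After n steps the width is (b−a)/2^n; need (b−a)/2^n ≤ 1e-6.
So n ≥ log₂(2.400000/1e-6) = log₂(2400000.0000) ≈ 21.1946.
Hence n = 22.

22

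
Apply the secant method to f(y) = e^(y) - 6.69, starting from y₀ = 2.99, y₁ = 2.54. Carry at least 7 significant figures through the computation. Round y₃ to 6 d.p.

1.973776

Secant update: y_(k+1) = y_k − f(y_k)·(y_k − y_(k-1))/(f(y_k) − f(y_(k-1))).
f(y_0) = 13.195682, f(y_1) = 5.989671
y_2 = 2.540000 - (5.989671)·(2.540000 - 2.990000)/(5.989671 - (13.195682)) = 2.165958; f(y_2) = 2.032953
y_3 = 2.165958 - (2.032953)·(2.165958 - 2.540000)/(2.032953 - (5.989671)) = 1.973776; f(y_3) = 0.507803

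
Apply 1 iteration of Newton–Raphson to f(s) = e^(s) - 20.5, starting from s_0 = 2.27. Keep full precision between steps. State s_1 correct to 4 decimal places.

3.3879

Newton update: s ← s − f(s)/f'(s).
f'(s) = e^(s)
s_0 = 2.270000: f = -10.820599, f' = 9.679401 → s_1 = 2.270000 - (-10.820599)/(9.679401) = 3.387900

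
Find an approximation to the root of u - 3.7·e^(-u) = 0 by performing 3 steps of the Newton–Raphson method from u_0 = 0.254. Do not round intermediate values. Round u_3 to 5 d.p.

f'(u) = 1 + 3.7·e^(-u)
u_0 = 0.254000: f = -2.616060, f' = 3.870060 → u_1 = 0.254000 - (-2.616060)/(3.870060) = 0.929974
u_1 = 0.929974: f = -0.529913, f' = 2.459887 → u_2 = 0.929974 - (-0.529913)/(2.459887) = 1.145396
u_2 = 1.145396: f = -0.031567, f' = 2.176963 → u_3 = 1.145396 - (-0.031567)/(2.176963) = 1.159896

1.15990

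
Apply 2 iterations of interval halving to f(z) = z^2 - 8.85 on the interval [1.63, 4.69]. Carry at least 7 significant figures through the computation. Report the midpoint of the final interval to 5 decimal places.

f(1.630000) = -6.193100, f(4.690000) = 13.146100 (opposite signs)
step 1: m = 3.160000, f(m) = 1.135600 > 0 → root in [1.630000, 3.160000]
step 2: m = 2.395000, f(m) = -3.113975 < 0 → root in [2.395000, 3.160000]
Midpoint of [2.395000, 3.160000] = 2.777500

2.77750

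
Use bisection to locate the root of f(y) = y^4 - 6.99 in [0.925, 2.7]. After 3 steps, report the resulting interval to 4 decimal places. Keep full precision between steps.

f(0.925000) = -6.257906, f(2.700000) = 46.154100 (opposite signs)
step 1: m = 1.812500, f(m) = 3.802252 > 0 → root in [0.925000, 1.812500]
step 2: m = 1.368750, f(m) = -3.480086 < 0 → root in [1.368750, 1.812500]
step 3: m = 1.590625, f(m) = -0.588655 < 0 → root in [1.590625, 1.812500]

[1.5906, 1.8125]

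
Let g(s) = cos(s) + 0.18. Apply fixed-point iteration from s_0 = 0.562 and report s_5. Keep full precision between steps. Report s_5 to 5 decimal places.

0.90147

s_1 = g(0.562000) = 1.026191
s_2 = g(1.026191) = 0.698081
s_3 = g(0.698081) = 0.946077
s_4 = g(0.946077) = 0.764869
s_5 = g(0.764869) = 0.901473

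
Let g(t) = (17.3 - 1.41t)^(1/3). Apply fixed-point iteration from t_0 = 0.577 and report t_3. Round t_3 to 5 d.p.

t_1 = g(0.577000) = 2.545124
t_2 = g(2.545124) = 2.393465
t_3 = g(2.393465) = 2.405843

2.40584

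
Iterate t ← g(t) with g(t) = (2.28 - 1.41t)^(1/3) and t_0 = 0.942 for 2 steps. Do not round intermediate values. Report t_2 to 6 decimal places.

t_1 = g(0.942000) = 0.983661
t_2 = g(0.983661) = 0.962993

0.962993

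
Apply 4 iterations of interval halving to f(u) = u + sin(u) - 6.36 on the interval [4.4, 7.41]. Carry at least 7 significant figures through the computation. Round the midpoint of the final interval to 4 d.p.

6.3753

f(4.400000) = -2.911602, f(7.410000) = 1.953049 (opposite signs)
step 1: m = 5.905000, f(m) = -0.824235 < 0 → root in [5.905000, 7.410000]
step 2: m = 6.657500, f(m) = 0.663135 > 0 → root in [5.905000, 6.657500]
step 3: m = 6.281250, f(m) = -0.080685 < 0 → root in [6.281250, 6.657500]
step 4: m = 6.469375, f(m) = 0.294491 > 0 → root in [6.281250, 6.469375]
Midpoint of [6.281250, 6.469375] = 6.375312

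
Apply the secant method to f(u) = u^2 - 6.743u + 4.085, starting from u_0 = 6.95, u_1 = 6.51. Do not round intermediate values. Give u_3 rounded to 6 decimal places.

f(u_0) = 5.523650, f(u_1) = 2.568170
u_2 = 6.510000 - (2.568170)·(6.510000 - 6.950000)/(2.568170 - (5.523650)) = 6.127661; f(u_2) = 0.314412
u_3 = 6.127661 - (0.314412)·(6.127661 - 6.510000)/(0.314412 - (2.568170)) = 6.074323; f(u_3) = 0.023238

6.074323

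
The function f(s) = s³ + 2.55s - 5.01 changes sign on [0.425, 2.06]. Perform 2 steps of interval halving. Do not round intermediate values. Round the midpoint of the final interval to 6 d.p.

1.038125

f(0.425000) = -3.849484, f(2.060000) = 8.984816 (opposite signs)
step 1: m = 1.242500, f(m) = 0.076554 > 0 → root in [0.425000, 1.242500]
step 2: m = 0.833750, f(m) = -2.304365 < 0 → root in [0.833750, 1.242500]
Midpoint of [0.833750, 1.242500] = 1.038125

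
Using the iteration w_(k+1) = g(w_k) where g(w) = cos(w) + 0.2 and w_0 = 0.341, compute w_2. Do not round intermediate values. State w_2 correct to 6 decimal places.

0.615394

w_1 = g(0.341000) = 1.142421
w_2 = g(1.142421) = 0.615394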